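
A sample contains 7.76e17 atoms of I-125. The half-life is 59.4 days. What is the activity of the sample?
A = λN = 9.055e15 decays/day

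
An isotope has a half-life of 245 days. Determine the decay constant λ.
λ = ln(2)/t½ = 0.002829 day⁻¹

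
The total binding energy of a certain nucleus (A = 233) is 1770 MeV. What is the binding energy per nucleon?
B.E./A = 1770/233 = 7.597 MeV/nucleon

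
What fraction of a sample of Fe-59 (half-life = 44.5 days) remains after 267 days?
N/N₀ = (1/2)^(t/t½) = 0.01562 = 1.56%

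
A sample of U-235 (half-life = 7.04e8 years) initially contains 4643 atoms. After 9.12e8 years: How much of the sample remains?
N = N₀(1/2)^(t/t½) = 1892 atoms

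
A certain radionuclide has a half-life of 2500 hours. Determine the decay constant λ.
λ = ln(2)/t½ = 2.773e-4 hour⁻¹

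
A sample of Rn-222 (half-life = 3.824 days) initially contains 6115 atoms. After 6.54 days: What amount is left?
N = N₀(1/2)^(t/t½) = 1869 atoms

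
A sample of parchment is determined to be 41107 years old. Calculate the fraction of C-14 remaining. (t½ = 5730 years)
N/N₀ = (1/2)^(t/t½) = 0.006925 = 0.692%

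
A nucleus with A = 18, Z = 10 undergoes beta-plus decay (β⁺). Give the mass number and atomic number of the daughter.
Daughter: A = 18, Z = 9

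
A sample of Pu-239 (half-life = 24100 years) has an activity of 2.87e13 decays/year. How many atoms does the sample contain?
N = A/λ = 9.979e17 atoms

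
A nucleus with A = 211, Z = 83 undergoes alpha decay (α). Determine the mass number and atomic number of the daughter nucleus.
Daughter: A = 207, Z = 81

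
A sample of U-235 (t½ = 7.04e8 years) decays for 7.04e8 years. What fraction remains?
N/N₀ = (1/2)^(t/t½) = 0.5 = 50%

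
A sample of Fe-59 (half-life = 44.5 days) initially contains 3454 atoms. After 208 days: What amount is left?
N = N₀(1/2)^(t/t½) = 135.3 atoms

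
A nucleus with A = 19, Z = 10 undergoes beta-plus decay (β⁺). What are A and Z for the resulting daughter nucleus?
Daughter: A = 19, Z = 9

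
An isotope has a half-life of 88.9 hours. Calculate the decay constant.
λ = ln(2)/t½ = 0.007797 hour⁻¹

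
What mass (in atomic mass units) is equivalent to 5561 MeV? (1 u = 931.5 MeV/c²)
m = E/c² = 5.97 u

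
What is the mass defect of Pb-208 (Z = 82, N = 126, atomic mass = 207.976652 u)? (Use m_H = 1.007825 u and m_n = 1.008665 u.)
Δm = Z·m_H + N·m_n − M = 1.757 u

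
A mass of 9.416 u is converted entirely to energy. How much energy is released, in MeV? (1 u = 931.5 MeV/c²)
E = mc² = 8771 MeV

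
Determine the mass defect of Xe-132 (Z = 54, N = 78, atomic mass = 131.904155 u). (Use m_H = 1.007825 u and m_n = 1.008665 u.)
Δm = Z·m_H + N·m_n − M = 1.194 u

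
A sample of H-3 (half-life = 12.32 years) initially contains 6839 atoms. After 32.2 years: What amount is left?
N = N₀(1/2)^(t/t½) = 1117 atoms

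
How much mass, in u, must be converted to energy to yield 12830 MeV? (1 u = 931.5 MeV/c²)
m = E/c² = 13.77 u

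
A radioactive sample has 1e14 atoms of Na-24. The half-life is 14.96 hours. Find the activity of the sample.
A = λN = 4.633e12 decays/hour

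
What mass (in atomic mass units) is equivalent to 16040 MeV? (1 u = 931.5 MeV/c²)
m = E/c² = 17.22 u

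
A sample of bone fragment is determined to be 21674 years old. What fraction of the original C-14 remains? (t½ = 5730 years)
N/N₀ = (1/2)^(t/t½) = 0.07267 = 7.27%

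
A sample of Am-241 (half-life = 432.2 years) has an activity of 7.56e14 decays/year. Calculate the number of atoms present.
N = A/λ = 4.714e17 atoms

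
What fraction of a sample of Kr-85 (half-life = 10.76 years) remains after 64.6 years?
N/N₀ = (1/2)^(t/t½) = 0.01558 = 1.56%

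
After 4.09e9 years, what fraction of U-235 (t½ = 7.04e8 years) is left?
N/N₀ = (1/2)^(t/t½) = 0.01783 = 1.78%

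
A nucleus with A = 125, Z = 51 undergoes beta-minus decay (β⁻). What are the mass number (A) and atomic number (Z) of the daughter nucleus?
Daughter: A = 125, Z = 52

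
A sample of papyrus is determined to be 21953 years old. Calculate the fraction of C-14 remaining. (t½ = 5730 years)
N/N₀ = (1/2)^(t/t½) = 0.07026 = 7.03%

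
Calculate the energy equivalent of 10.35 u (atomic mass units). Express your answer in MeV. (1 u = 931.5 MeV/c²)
E = mc² = 9641 MeV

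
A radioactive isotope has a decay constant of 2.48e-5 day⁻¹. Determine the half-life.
t½ = ln(2)/λ = 27950 days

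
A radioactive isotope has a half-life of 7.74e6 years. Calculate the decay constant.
λ = ln(2)/t½ = 8.955e-8 year⁻¹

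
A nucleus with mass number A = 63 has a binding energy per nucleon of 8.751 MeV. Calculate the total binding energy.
B.E. = 8.751 × 63 = 551.3 MeV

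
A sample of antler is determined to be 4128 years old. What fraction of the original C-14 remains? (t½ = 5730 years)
N/N₀ = (1/2)^(t/t½) = 0.6069 = 60.7%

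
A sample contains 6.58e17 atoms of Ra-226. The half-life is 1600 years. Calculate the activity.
A = λN = 2.851e14 decays/year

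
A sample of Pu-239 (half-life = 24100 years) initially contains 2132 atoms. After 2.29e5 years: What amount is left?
N = N₀(1/2)^(t/t½) = 2.94 atoms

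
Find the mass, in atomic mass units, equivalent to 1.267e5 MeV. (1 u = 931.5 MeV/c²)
m = E/c² = 136 u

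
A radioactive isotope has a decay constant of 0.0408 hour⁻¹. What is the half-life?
t½ = ln(2)/λ = 16.99 hours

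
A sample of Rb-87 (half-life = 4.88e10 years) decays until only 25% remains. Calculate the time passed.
t = t½ × log₂(N₀/N) = 9.76e10 years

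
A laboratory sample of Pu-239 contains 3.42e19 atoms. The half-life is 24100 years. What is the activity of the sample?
A = λN = 9.836e14 decays/year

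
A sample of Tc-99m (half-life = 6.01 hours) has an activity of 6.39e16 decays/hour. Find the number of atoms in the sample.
N = A/λ = 5.541e17 atoms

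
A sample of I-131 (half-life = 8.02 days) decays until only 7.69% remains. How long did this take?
t = t½ × log₂(N₀/N) = 29.68 days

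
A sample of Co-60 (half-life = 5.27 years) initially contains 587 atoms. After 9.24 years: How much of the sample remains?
N = N₀(1/2)^(t/t½) = 174.1 atoms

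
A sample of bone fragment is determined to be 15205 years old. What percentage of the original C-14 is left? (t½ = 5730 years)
N/N₀ = (1/2)^(t/t½) = 0.1589 = 15.9%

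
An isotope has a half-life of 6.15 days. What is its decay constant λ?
λ = ln(2)/t½ = 0.1127 day⁻¹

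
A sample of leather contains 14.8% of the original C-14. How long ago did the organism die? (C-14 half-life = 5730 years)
Age = t½ × log₂(1/ratio) = 15790 years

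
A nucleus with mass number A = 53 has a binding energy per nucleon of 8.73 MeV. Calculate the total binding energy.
B.E. = 8.73 × 53 = 462.7 MeV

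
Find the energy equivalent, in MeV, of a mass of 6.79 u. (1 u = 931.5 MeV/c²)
E = mc² = 6325 MeV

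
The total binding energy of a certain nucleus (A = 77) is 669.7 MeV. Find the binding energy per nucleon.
B.E./A = 669.7/77 = 8.697 MeV/nucleon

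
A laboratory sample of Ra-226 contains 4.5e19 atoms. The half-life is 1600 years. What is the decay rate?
A = λN = 1.949e16 decays/year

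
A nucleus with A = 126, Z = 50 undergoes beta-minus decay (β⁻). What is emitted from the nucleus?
β⁻: electron (e⁻) + antineutrino (ν̄ₑ)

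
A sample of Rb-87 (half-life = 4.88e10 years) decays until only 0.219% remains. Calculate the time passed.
t = t½ × log₂(N₀/N) = 4.311e11 years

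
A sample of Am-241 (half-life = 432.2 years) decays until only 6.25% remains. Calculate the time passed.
t = t½ × log₂(N₀/N) = 1729 years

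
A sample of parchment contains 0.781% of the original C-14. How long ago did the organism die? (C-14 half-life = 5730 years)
Age = t½ × log₂(1/ratio) = 40110 years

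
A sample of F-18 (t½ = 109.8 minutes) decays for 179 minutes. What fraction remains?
N/N₀ = (1/2)^(t/t½) = 0.323 = 32.3%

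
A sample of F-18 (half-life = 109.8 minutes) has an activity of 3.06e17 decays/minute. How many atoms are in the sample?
N = A/λ = 4.847e19 atoms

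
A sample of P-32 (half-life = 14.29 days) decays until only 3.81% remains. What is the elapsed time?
t = t½ × log₂(N₀/N) = 67.36 days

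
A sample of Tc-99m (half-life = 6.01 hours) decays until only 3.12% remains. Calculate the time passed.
t = t½ × log₂(N₀/N) = 30.06 hours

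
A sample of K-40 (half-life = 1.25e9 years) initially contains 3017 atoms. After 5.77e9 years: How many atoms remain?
N = N₀(1/2)^(t/t½) = 123 atoms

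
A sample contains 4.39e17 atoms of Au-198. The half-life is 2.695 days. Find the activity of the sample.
A = λN = 1.129e17 decays/day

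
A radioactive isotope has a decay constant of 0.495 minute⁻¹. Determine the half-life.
t½ = ln(2)/λ = 1.4 minutes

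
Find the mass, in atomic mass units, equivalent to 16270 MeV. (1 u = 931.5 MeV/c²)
m = E/c² = 17.47 u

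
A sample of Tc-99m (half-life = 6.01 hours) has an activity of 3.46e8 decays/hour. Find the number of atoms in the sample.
N = A/λ = 3e9 atoms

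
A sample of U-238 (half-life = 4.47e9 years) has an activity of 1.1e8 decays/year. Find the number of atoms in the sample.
N = A/λ = 7.094e17 atoms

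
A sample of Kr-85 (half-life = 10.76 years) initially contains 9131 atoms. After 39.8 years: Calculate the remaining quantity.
N = N₀(1/2)^(t/t½) = 703.1 atoms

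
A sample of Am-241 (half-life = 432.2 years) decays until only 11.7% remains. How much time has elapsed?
t = t½ × log₂(N₀/N) = 1338 years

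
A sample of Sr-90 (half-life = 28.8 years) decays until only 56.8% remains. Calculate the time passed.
t = t½ × log₂(N₀/N) = 23.5 years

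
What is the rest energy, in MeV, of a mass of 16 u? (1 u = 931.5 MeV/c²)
E = mc² = 14900 MeV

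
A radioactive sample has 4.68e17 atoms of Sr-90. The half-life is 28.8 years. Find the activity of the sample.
A = λN = 1.126e16 decays/year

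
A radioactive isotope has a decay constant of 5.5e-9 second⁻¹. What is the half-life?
t½ = ln(2)/λ = 1.26e8 seconds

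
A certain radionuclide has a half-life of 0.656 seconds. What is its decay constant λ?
λ = ln(2)/t½ = 1.057 second⁻¹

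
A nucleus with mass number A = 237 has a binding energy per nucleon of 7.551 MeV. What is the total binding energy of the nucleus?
B.E. = 7.551 × 237 = 1790 MeV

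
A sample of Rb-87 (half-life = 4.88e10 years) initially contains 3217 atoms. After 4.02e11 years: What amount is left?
N = N₀(1/2)^(t/t½) = 10.66 atoms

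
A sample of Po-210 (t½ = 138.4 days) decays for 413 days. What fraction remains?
N/N₀ = (1/2)^(t/t½) = 0.1264 = 12.6%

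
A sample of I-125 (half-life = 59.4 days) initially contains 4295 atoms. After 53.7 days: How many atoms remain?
N = N₀(1/2)^(t/t½) = 2295 atoms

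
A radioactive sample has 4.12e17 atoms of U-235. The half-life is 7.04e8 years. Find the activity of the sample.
A = λN = 4.056e8 decays/year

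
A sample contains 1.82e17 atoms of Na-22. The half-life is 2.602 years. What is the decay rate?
A = λN = 4.848e16 decays/year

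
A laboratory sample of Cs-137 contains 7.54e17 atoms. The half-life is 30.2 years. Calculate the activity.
A = λN = 1.731e16 decays/year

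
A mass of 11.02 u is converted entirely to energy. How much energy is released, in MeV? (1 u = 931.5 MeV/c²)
E = mc² = 10270 MeV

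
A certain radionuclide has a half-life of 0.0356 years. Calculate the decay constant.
λ = ln(2)/t½ = 19.47 year⁻¹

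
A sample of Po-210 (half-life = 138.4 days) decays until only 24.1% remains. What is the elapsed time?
t = t½ × log₂(N₀/N) = 284.1 days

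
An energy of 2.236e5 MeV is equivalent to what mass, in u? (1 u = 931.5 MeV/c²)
m = E/c² = 240 u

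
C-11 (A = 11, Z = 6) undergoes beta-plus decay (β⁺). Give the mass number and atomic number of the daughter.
Daughter: A = 11, Z = 5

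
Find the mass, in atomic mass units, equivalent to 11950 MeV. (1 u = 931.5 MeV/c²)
m = E/c² = 12.83 u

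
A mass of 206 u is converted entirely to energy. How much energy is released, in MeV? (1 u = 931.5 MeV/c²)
E = mc² = 1.919e5 MeV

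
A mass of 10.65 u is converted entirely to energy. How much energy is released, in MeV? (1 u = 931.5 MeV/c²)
E = mc² = 9920 MeV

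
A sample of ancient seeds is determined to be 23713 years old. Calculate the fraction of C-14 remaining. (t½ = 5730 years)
N/N₀ = (1/2)^(t/t½) = 0.05678 = 5.68%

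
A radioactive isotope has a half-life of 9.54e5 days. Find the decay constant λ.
λ = ln(2)/t½ = 7.266e-7 day⁻¹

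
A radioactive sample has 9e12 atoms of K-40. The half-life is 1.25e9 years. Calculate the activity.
A = λN = 4991 decays/year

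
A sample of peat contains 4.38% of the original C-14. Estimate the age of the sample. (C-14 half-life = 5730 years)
Age = t½ × log₂(1/ratio) = 25860 years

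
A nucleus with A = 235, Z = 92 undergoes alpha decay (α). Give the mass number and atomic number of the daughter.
Daughter: A = 231, Z = 90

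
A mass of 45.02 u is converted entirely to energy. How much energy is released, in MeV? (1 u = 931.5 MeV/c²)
E = mc² = 41940 MeV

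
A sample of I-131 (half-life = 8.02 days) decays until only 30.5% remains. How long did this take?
t = t½ × log₂(N₀/N) = 13.74 days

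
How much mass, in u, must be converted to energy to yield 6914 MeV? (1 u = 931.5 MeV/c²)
m = E/c² = 7.422 u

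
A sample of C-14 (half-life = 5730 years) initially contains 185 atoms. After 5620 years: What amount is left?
N = N₀(1/2)^(t/t½) = 93.74 atoms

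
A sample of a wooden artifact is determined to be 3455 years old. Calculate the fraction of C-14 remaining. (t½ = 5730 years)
N/N₀ = (1/2)^(t/t½) = 0.6584 = 65.8%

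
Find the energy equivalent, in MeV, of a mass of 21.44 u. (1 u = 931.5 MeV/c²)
E = mc² = 19970 MeV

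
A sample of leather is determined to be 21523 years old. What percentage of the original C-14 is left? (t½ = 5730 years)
N/N₀ = (1/2)^(t/t½) = 0.07401 = 7.4%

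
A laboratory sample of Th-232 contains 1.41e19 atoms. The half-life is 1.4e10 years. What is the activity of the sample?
A = λN = 6.981e8 decays/year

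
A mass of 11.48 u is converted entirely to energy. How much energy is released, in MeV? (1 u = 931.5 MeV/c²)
E = mc² = 10690 MeV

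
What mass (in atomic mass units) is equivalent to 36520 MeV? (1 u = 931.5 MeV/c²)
m = E/c² = 39.21 u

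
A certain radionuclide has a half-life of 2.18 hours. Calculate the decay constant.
λ = ln(2)/t½ = 0.318 hour⁻¹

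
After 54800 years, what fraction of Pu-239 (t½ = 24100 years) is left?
N/N₀ = (1/2)^(t/t½) = 0.2068 = 20.7%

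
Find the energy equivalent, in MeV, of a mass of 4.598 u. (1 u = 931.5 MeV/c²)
E = mc² = 4283 MeV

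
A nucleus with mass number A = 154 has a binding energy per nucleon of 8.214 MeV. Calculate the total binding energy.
B.E. = 8.214 × 154 = 1265 MeV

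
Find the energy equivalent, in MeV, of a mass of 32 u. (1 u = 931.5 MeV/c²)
E = mc² = 29810 MeV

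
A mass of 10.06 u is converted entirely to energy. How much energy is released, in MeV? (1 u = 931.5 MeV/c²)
E = mc² = 9371 MeV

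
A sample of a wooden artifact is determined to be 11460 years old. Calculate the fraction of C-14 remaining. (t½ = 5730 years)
N/N₀ = (1/2)^(t/t½) = 0.25 = 25%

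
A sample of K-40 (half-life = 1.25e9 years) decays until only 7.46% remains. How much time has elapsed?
t = t½ × log₂(N₀/N) = 4.681e9 years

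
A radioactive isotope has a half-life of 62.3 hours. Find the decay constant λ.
λ = ln(2)/t½ = 0.01113 hour⁻¹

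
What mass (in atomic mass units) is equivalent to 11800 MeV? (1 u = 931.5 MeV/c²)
m = E/c² = 12.67 u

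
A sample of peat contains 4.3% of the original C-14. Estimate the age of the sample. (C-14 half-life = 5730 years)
Age = t½ × log₂(1/ratio) = 26010 years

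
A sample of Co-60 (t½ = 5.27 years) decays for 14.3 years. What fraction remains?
N/N₀ = (1/2)^(t/t½) = 0.1525 = 15.2%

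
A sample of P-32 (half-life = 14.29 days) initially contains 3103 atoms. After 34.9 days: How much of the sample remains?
N = N₀(1/2)^(t/t½) = 570.9 atoms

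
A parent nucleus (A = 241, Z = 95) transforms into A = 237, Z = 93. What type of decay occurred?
ΔA = -4, ΔZ = -2 ⇒ alpha decay (α)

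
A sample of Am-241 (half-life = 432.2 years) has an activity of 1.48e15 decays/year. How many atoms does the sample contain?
N = A/λ = 9.228e17 atoms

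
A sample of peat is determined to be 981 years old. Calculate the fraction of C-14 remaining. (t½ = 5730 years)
N/N₀ = (1/2)^(t/t½) = 0.8881 = 88.8%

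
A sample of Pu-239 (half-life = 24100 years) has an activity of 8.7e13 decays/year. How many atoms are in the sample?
N = A/λ = 3.025e18 atoms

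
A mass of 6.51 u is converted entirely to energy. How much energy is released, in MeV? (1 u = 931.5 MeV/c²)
E = mc² = 6064 MeV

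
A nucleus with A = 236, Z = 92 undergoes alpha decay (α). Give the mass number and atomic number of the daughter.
Daughter: A = 232, Z = 90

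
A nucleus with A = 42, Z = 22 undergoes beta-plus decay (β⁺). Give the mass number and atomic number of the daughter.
Daughter: A = 42, Z = 21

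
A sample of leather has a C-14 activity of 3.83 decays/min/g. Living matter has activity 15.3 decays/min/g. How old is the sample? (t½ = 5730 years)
Age = t½ × log₂(A₀/A) = 11450 years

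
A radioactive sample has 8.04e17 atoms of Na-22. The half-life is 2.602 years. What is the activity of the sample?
A = λN = 2.142e17 decays/year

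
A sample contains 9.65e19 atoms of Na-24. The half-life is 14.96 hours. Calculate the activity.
A = λN = 4.471e18 decays/hour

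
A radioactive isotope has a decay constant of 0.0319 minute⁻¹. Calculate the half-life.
t½ = ln(2)/λ = 21.73 minutes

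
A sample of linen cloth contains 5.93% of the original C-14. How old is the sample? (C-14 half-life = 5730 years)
Age = t½ × log₂(1/ratio) = 23350 years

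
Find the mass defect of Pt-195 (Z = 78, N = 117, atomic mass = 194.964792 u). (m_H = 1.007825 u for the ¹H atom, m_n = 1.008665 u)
Δm = Z·m_H + N·m_n − M = 1.659 u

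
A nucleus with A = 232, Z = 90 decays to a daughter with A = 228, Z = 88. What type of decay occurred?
ΔA = -4, ΔZ = -2 ⇒ alpha decay (α)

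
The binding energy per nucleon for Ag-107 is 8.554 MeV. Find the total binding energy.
B.E. = 8.554 × 107 = 915.3 MeV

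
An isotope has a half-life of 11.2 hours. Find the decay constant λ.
λ = ln(2)/t½ = 0.06189 hour⁻¹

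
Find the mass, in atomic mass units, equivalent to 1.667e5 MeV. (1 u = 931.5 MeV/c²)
m = E/c² = 179 u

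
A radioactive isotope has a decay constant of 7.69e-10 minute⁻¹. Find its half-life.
t½ = ln(2)/λ = 9.014e8 minutes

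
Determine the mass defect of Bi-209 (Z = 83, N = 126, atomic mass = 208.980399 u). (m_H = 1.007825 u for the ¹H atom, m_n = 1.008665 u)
Δm = Z·m_H + N·m_n − M = 1.761 u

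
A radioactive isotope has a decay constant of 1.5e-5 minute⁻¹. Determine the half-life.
t½ = ln(2)/λ = 46210 minutes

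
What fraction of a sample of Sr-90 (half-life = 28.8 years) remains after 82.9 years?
N/N₀ = (1/2)^(t/t½) = 0.136 = 13.6%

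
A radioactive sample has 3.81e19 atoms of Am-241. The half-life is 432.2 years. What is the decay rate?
A = λN = 6.11e16 decays/year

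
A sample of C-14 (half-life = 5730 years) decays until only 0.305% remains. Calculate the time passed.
t = t½ × log₂(N₀/N) = 47890 years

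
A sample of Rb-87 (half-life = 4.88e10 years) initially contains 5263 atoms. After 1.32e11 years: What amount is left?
N = N₀(1/2)^(t/t½) = 807.2 atoms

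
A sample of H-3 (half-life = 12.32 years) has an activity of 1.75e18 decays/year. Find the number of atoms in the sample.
N = A/λ = 3.11e19 atoms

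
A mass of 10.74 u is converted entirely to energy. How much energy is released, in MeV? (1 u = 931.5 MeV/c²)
E = mc² = 10000 MeV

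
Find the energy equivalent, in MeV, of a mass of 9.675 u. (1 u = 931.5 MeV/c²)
E = mc² = 9012 MeV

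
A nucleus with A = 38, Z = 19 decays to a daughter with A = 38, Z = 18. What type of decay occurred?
ΔA = 0, ΔZ = -1 ⇒ beta-plus decay (β⁺) or electron capture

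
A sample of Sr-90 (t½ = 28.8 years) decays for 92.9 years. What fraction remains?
N/N₀ = (1/2)^(t/t½) = 0.1069 = 10.7%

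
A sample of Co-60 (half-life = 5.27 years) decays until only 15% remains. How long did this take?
t = t½ × log₂(N₀/N) = 14.42 years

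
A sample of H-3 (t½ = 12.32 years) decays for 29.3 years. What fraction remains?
N/N₀ = (1/2)^(t/t½) = 0.1923 = 19.2%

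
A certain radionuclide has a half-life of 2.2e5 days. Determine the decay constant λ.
λ = ln(2)/t½ = 3.151e-6 day⁻¹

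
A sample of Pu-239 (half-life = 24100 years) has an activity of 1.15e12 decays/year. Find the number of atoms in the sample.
N = A/λ = 3.998e16 atoms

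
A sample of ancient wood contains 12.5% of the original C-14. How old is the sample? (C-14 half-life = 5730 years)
Age = t½ × log₂(1/ratio) = 17190 years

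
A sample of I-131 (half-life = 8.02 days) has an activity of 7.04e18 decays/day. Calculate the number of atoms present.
N = A/λ = 8.146e19 atoms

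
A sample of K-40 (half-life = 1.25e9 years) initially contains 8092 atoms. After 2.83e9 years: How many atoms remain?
N = N₀(1/2)^(t/t½) = 1685 atoms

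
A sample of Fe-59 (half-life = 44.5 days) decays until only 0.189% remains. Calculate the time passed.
t = t½ × log₂(N₀/N) = 402.6 days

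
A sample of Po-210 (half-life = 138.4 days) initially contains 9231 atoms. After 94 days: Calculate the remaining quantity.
N = N₀(1/2)^(t/t½) = 5765 atoms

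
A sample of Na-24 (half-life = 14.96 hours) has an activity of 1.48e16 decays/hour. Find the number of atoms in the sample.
N = A/λ = 3.194e17 atoms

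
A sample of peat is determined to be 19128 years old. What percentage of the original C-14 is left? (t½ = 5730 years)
N/N₀ = (1/2)^(t/t½) = 0.09888 = 9.89%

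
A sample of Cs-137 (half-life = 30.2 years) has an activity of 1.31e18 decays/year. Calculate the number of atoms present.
N = A/λ = 5.708e19 atoms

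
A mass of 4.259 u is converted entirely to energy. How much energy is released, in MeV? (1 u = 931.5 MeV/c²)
E = mc² = 3967 MeV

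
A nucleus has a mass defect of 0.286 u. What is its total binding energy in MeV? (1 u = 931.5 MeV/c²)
B.E. = Δm × 931.5 = 266.4 MeV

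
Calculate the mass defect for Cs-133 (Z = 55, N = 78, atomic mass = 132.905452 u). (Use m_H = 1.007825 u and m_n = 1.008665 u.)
Δm = Z·m_H + N·m_n − M = 1.201 u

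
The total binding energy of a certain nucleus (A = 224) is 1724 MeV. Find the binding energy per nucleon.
B.E./A = 1724/224 = 7.696 MeV/nucleon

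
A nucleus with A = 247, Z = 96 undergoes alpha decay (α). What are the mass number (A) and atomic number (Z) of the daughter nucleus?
Daughter: A = 243, Z = 94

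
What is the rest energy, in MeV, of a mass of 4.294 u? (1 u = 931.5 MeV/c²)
E = mc² = 4000 MeV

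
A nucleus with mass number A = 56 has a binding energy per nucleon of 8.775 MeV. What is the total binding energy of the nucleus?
B.E. = 8.775 × 56 = 491.4 MeV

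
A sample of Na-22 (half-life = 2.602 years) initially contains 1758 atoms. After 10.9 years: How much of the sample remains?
N = N₀(1/2)^(t/t½) = 96.38 atoms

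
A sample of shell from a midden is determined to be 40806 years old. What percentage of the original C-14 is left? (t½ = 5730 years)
N/N₀ = (1/2)^(t/t½) = 0.007182 = 0.718%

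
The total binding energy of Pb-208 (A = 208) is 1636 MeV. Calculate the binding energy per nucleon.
B.E./A = 1636/208 = 7.865 MeV/nucleon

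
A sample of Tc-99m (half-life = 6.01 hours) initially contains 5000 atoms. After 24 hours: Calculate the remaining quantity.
N = N₀(1/2)^(t/t½) = 313.9 atoms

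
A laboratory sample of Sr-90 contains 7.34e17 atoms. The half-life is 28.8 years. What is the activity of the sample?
A = λN = 1.767e16 decays/year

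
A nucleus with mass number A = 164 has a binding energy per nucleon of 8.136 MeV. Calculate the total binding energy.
B.E. = 8.136 × 164 = 1334 MeV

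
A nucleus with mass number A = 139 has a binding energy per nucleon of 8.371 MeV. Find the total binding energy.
B.E. = 8.371 × 139 = 1164 MeV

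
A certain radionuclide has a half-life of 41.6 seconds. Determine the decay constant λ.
λ = ln(2)/t½ = 0.01666 second⁻¹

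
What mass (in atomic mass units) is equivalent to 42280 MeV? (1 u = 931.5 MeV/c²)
m = E/c² = 45.39 u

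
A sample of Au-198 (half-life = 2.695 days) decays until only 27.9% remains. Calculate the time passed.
t = t½ × log₂(N₀/N) = 4.963 days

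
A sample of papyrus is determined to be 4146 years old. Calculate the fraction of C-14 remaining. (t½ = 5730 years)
N/N₀ = (1/2)^(t/t½) = 0.6056 = 60.6%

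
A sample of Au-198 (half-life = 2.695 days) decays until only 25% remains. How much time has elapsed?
t = t½ × log₂(N₀/N) = 5.39 days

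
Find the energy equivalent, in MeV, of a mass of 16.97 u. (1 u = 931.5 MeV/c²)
E = mc² = 15810 MeV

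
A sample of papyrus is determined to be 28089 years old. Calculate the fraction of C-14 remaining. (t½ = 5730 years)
N/N₀ = (1/2)^(t/t½) = 0.03344 = 3.34%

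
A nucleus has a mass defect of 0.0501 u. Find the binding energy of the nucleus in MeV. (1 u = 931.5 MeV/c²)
B.E. = Δm × 931.5 = 46.67 MeV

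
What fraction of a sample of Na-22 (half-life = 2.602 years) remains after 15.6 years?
N/N₀ = (1/2)^(t/t½) = 0.01568 = 1.57%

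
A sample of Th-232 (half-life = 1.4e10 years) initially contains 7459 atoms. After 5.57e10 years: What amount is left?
N = N₀(1/2)^(t/t½) = 473.2 atoms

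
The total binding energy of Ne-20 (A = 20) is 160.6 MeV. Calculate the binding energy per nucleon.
B.E./A = 160.6/20 = 8.03 MeV/nucleon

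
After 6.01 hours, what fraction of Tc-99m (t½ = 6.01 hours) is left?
N/N₀ = (1/2)^(t/t½) = 0.5 = 50%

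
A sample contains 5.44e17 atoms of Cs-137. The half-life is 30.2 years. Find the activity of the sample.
A = λN = 1.249e16 decays/year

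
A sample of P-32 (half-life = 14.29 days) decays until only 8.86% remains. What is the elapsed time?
t = t½ × log₂(N₀/N) = 49.97 days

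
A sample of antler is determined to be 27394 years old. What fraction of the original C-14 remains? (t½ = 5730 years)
N/N₀ = (1/2)^(t/t½) = 0.03638 = 3.64%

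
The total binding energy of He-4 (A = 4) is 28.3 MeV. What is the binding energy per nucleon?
B.E./A = 28.3/4 = 7.075 MeV/nucleon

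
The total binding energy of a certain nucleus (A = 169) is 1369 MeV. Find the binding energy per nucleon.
B.E./A = 1369/169 = 8.101 MeV/nucleon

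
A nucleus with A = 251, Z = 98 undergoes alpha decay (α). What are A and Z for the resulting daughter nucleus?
Daughter: A = 247, Z = 96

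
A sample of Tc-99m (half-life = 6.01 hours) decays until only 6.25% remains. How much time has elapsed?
t = t½ × log₂(N₀/N) = 24.04 hours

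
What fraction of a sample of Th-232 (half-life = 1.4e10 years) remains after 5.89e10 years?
N/N₀ = (1/2)^(t/t½) = 0.05414 = 5.41%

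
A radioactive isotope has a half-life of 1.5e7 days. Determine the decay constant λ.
λ = ln(2)/t½ = 4.621e-8 day⁻¹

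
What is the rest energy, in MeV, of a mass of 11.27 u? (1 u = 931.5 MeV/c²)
E = mc² = 10500 MeV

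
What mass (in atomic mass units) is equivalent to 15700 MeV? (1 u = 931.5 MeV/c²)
m = E/c² = 16.85 u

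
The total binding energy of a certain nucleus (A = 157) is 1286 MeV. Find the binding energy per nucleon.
B.E./A = 1286/157 = 8.191 MeV/nucleon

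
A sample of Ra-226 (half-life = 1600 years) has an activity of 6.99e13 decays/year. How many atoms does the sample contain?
N = A/λ = 1.614e17 atoms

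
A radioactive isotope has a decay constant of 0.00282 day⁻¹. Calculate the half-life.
t½ = ln(2)/λ = 245.8 days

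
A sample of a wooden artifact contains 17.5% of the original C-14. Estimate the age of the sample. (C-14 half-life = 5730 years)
Age = t½ × log₂(1/ratio) = 14410 years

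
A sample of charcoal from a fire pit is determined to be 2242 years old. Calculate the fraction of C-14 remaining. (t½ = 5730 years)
N/N₀ = (1/2)^(t/t½) = 0.7625 = 76.2%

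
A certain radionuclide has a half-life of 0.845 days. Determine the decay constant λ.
λ = ln(2)/t½ = 0.8203 day⁻¹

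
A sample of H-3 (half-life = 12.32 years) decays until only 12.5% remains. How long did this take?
t = t½ × log₂(N₀/N) = 36.96 years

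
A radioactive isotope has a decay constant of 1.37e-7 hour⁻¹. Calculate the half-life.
t½ = ln(2)/λ = 5.059e6 hours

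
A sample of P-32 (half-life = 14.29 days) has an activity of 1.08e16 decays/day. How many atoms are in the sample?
N = A/λ = 2.227e17 atoms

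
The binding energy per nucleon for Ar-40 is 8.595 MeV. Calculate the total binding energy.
B.E. = 8.595 × 40 = 343.8 MeV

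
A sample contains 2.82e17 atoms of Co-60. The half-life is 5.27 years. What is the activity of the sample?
A = λN = 3.709e16 decays/year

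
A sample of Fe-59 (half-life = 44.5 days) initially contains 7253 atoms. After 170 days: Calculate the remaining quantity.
N = N₀(1/2)^(t/t½) = 513.5 atoms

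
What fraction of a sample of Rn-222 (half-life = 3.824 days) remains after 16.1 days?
N/N₀ = (1/2)^(t/t½) = 0.05402 = 5.4%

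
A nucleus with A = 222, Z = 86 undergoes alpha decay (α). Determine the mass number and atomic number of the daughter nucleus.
Daughter: A = 218, Z = 84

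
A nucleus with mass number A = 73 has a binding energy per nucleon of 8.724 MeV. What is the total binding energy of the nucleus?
B.E. = 8.724 × 73 = 636.9 MeV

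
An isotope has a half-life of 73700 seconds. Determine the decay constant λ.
λ = ln(2)/t½ = 9.405e-6 second⁻¹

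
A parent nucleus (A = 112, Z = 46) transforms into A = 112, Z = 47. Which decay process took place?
ΔA = 0, ΔZ = +1 ⇒ beta-minus decay (β⁻)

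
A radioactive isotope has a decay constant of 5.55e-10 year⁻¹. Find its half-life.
t½ = ln(2)/λ = 1.249e9 years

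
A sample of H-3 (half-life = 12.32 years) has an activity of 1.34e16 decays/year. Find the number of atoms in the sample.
N = A/λ = 2.382e17 atoms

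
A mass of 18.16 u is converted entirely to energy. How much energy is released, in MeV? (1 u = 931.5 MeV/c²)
E = mc² = 16920 MeV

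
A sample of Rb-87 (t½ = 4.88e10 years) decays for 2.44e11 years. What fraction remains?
N/N₀ = (1/2)^(t/t½) = 0.03125 = 3.12%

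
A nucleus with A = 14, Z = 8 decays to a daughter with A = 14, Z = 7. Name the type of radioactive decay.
ΔA = 0, ΔZ = -1 ⇒ beta-plus decay (β⁺) or electron capture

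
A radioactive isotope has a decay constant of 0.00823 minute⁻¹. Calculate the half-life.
t½ = ln(2)/λ = 84.22 minutes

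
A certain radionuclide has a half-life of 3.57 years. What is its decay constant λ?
λ = ln(2)/t½ = 0.1942 year⁻¹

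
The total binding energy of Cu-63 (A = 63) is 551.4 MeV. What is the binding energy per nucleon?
B.E./A = 551.4/63 = 8.752 MeV/nucleon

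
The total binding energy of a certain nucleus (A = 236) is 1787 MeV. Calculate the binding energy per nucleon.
B.E./A = 1787/236 = 7.572 MeV/nucleon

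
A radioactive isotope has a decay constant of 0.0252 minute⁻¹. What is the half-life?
t½ = ln(2)/λ = 27.51 minutes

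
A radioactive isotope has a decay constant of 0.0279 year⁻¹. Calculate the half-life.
t½ = ln(2)/λ = 24.84 years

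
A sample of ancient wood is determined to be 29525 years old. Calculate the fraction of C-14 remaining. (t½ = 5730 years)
N/N₀ = (1/2)^(t/t½) = 0.02811 = 2.81%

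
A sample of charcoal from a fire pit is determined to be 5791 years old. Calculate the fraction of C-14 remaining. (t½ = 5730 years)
N/N₀ = (1/2)^(t/t½) = 0.4963 = 49.6%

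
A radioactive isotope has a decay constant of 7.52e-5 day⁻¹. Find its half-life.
t½ = ln(2)/λ = 9217 days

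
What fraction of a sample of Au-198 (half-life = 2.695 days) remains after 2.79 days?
N/N₀ = (1/2)^(t/t½) = 0.4879 = 48.8%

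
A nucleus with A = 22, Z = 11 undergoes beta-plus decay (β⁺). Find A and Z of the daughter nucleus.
Daughter: A = 22, Z = 10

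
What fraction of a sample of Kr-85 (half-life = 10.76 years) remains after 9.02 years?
N/N₀ = (1/2)^(t/t½) = 0.5593 = 55.9%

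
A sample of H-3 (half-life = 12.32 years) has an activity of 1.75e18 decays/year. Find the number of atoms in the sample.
N = A/λ = 3.11e19 atoms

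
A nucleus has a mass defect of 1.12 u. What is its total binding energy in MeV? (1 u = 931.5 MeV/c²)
B.E. = Δm × 931.5 = 1043 MeV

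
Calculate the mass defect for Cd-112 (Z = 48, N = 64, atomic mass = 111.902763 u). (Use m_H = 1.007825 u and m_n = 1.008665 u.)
Δm = Z·m_H + N·m_n − M = 1.027 u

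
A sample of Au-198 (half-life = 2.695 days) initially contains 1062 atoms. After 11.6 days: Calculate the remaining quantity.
N = N₀(1/2)^(t/t½) = 53.75 atoms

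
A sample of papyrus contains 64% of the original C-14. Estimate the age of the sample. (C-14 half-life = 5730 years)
Age = t½ × log₂(1/ratio) = 3689 years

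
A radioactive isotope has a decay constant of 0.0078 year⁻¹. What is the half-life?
t½ = ln(2)/λ = 88.87 years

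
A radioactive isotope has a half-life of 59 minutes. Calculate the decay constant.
λ = ln(2)/t½ = 0.01175 minute⁻¹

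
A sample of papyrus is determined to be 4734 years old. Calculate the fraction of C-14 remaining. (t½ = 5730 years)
N/N₀ = (1/2)^(t/t½) = 0.564 = 56.4%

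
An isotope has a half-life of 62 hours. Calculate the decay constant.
λ = ln(2)/t½ = 0.01118 hour⁻¹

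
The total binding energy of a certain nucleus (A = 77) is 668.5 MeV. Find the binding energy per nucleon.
B.E./A = 668.5/77 = 8.682 MeV/nucleon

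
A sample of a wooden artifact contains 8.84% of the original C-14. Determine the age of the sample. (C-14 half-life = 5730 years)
Age = t½ × log₂(1/ratio) = 20050 years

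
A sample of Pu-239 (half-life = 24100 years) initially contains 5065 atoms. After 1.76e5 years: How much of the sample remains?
N = N₀(1/2)^(t/t½) = 32.08 atoms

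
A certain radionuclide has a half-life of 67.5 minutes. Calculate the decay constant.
λ = ln(2)/t½ = 0.01027 minute⁻¹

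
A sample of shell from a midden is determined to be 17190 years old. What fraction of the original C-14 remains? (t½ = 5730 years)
N/N₀ = (1/2)^(t/t½) = 0.125 = 12.5%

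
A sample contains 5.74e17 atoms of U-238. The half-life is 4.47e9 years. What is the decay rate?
A = λN = 8.901e7 decays/year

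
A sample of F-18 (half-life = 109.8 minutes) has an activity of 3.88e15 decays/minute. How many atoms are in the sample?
N = A/λ = 6.146e17 atoms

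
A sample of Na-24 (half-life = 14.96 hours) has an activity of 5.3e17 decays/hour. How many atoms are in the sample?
N = A/λ = 1.144e19 atoms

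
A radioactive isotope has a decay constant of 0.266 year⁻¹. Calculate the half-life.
t½ = ln(2)/λ = 2.606 years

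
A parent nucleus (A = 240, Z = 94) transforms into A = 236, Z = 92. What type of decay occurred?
ΔA = -4, ΔZ = -2 ⇒ alpha decay (α)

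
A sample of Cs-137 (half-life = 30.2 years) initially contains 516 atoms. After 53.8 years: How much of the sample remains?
N = N₀(1/2)^(t/t½) = 150.1 atoms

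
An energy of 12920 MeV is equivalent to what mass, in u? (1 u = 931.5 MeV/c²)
m = E/c² = 13.87 u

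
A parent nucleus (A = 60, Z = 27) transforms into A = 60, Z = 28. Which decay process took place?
ΔA = 0, ΔZ = +1 ⇒ beta-minus decay (β⁻)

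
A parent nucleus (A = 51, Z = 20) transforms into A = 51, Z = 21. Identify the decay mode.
ΔA = 0, ΔZ = +1 ⇒ beta-minus decay (β⁻)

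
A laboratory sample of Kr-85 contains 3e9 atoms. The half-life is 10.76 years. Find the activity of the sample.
A = λN = 1.933e8 decays/year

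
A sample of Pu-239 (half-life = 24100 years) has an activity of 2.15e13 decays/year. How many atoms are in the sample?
N = A/λ = 7.475e17 atoms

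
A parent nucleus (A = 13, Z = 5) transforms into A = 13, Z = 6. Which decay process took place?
ΔA = 0, ΔZ = +1 ⇒ beta-minus decay (β⁻)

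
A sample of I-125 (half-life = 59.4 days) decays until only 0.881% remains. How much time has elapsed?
t = t½ × log₂(N₀/N) = 405.5 days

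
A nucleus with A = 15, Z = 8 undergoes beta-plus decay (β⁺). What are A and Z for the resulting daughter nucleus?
Daughter: A = 15, Z = 7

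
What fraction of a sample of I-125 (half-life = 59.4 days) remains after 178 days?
N/N₀ = (1/2)^(t/t½) = 0.1253 = 12.5%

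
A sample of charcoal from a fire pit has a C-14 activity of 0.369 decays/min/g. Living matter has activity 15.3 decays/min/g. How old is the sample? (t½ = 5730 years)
Age = t½ × log₂(A₀/A) = 30790 years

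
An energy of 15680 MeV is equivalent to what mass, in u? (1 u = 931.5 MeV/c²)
m = E/c² = 16.83 u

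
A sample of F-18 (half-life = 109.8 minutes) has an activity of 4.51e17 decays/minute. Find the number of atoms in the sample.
N = A/λ = 7.144e19 atoms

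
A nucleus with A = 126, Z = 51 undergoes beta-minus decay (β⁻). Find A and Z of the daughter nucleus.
Daughter: A = 126, Z = 52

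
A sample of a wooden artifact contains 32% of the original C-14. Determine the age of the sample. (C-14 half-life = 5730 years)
Age = t½ × log₂(1/ratio) = 9419 years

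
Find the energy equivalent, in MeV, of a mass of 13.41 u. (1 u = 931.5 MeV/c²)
E = mc² = 12490 MeV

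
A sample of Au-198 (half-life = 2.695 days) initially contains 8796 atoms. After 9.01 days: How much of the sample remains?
N = N₀(1/2)^(t/t½) = 866.7 atoms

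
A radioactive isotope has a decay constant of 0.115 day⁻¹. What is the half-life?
t½ = ln(2)/λ = 6.027 days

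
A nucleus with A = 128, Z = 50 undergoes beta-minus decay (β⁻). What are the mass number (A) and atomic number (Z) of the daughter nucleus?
Daughter: A = 128, Z = 51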